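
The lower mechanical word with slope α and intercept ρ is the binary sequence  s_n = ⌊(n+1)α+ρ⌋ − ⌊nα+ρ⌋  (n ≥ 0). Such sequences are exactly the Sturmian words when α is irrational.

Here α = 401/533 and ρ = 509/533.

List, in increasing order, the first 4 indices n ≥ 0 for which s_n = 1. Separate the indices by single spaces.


n=0: ⌊910/533⌋−⌊509/533⌋ = 1−0 = 1  ← one
n=1: ⌊1311/533⌋−⌊910/533⌋ = 2−1 = 1  ← one
n=2: ⌊1712/533⌋−⌊1311/533⌋ = 3−2 = 1  ← one
n=3: ⌊2113/533⌋−⌊1712/533⌋ = 3−3 = 0
n=4: ⌊2514/533⌋−⌊2113/533⌋ = 4−3 = 1  ← one
positions of the first 4 ones: 0 1 2 4

0 1 2 4


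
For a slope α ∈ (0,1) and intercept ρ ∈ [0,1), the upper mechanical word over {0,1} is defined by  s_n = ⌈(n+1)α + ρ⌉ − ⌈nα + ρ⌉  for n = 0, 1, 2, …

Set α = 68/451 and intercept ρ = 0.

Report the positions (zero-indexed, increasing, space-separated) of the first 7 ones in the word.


0 6 13 19 26 33 39

n=0: ⌈68/451⌉−⌈0/451⌉ = 1−0 = 1  ← one
n=1: ⌈136/451⌉−⌈68/451⌉ = 1−1 = 0
n=2: ⌈204/451⌉−⌈136/451⌉ = 1−1 = 0
n=3: ⌈272/451⌉−⌈204/451⌉ = 1−1 = 0
n=4: ⌈340/451⌉−⌈272/451⌉ = 1−1 = 0
n=5: ⌈408/451⌉−⌈340/451⌉ = 1−1 = 0
n=6: ⌈476/451⌉−⌈408/451⌉ = 2−1 = 1  ← one
n=7: ⌈544/451⌉−⌈476/451⌉ = 2−2 = 0
n=8: ⌈612/451⌉−⌈544/451⌉ = 2−2 = 0
n=9: ⌈680/451⌉−⌈612/451⌉ = 2−2 = 0
n=10: ⌈748/451⌉−⌈680/451⌉ = 2−2 = 0
n=11: ⌈816/451⌉−⌈748/451⌉ = 2−2 = 0
n=12: ⌈884/451⌉−⌈816/451⌉ = 2−2 = 0
n=13: ⌈952/451⌉−⌈884/451⌉ = 3−2 = 1  ← one
n=14: ⌈1020/451⌉−⌈952/451⌉ = 3−3 = 0
n=15: ⌈1088/451⌉−⌈1020/451⌉ = 3−3 = 0
n=16: ⌈1156/451⌉−⌈1088/451⌉ = 3−3 = 0
n=17: ⌈1224/451⌉−⌈1156/451⌉ = 3−3 = 0
n=18: ⌈1292/451⌉−⌈1224/451⌉ = 3−3 = 0
n=19: ⌈1360/451⌉−⌈1292/451⌉ = 4−3 = 1  ← one
n=20: ⌈1428/451⌉−⌈1360/451⌉ = 4−4 = 0
n=21: ⌈1496/451⌉−⌈1428/451⌉ = 4−4 = 0
n=22: ⌈1564/451⌉−⌈1496/451⌉ = 4−4 = 0
n=23: ⌈1632/451⌉−⌈1564/451⌉ = 4−4 = 0
n=24: ⌈1700/451⌉−⌈1632/451⌉ = 4−4 = 0
n=25: ⌈1768/451⌉−⌈1700/451⌉ = 4−4 = 0
n=26: ⌈1836/451⌉−⌈1768/451⌉ = 5−4 = 1  ← one
n=27: ⌈1904/451⌉−⌈1836/451⌉ = 5−5 = 0
n=28: ⌈1972/451⌉−⌈1904/451⌉ = 5−5 = 0
n=29: ⌈2040/451⌉−⌈1972/451⌉ = 5−5 = 0
n=30: ⌈2108/451⌉−⌈2040/451⌉ = 5−5 = 0
n=31: ⌈2176/451⌉−⌈2108/451⌉ = 5−5 = 0
n=32: ⌈2244/451⌉−⌈2176/451⌉ = 5−5 = 0
n=33: ⌈2312/451⌉−⌈2244/451⌉ = 6−5 = 1  ← one
n=34: ⌈2380/451⌉−⌈2312/451⌉ = 6−6 = 0
n=35: ⌈2448/451⌉−⌈2380/451⌉ = 6−6 = 0
n=36: ⌈2516/451⌉−⌈2448/451⌉ = 6−6 = 0
n=37: ⌈2584/451⌉−⌈2516/451⌉ = 6−6 = 0
n=38: ⌈2652/451⌉−⌈2584/451⌉ = 6−6 = 0
n=39: ⌈2720/451⌉−⌈2652/451⌉ = 7−6 = 1  ← one
positions of the first 7 ones: 0 6 13 19 26 33 39


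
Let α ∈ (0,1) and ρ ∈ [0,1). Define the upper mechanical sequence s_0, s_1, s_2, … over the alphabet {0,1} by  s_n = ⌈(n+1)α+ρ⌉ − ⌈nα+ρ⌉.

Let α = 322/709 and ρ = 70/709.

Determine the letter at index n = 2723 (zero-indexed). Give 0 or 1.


1

(n+1)α + ρ = (2724·322 + 70) / 709 = 877198/709
nα + ρ     = (2723·322 + 70) / 709 = 876876/709
⌈877198/709⌉ = 1238,  ⌈876876/709⌉ = 1237
s_{2723} = 1238 − 1237 = 1


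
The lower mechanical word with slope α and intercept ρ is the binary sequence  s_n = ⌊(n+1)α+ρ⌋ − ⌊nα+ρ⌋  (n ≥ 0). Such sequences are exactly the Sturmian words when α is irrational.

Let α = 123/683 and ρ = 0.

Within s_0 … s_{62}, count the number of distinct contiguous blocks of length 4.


5

t_n = ⌊(n·123)/683⌋ for n = 0 … 63:
  n=0…9: ⌊0/683⌋=0 ⌊123/683⌋=0 ⌊246/683⌋=0 ⌊369/683⌋=0 ⌊492/683⌋=0 ⌊615/683⌋=0 ⌊738/683⌋=1 ⌊861/683⌋=1 ⌊984/683⌋=1 ⌊1107/683⌋=1
  n=10…19: ⌊1230/683⌋=1 ⌊1353/683⌋=1 ⌊1476/683⌋=2 ⌊1599/683⌋=2 ⌊1722/683⌋=2 ⌊1845/683⌋=2 ⌊1968/683⌋=2 ⌊2091/683⌋=3 ⌊2214/683⌋=3 ⌊2337/683⌋=3
  n=20…29: ⌊2460/683⌋=3 ⌊2583/683⌋=3 ⌊2706/683⌋=3 ⌊2829/683⌋=4 ⌊2952/683⌋=4 ⌊3075/683⌋=4 ⌊3198/683⌋=4 ⌊3321/683⌋=4 ⌊3444/683⌋=5 ⌊3567/683⌋=5
  n=30…39: ⌊3690/683⌋=5 ⌊3813/683⌋=5 ⌊3936/683⌋=5 ⌊4059/683⌋=5 ⌊4182/683⌋=6 ⌊4305/683⌋=6 ⌊4428/683⌋=6 ⌊4551/683⌋=6 ⌊4674/683⌋=6 ⌊4797/683⌋=7
  n=40…49: ⌊4920/683⌋=7 ⌊5043/683⌋=7 ⌊5166/683⌋=7 ⌊5289/683⌋=7 ⌊5412/683⌋=7 ⌊5535/683⌋=8 ⌊5658/683⌋=8 ⌊5781/683⌋=8 ⌊5904/683⌋=8 ⌊6027/683⌋=8
  n=50…59: ⌊6150/683⌋=9 ⌊6273/683⌋=9 ⌊6396/683⌋=9 ⌊6519/683⌋=9 ⌊6642/683⌋=9 ⌊6765/683⌋=9 ⌊6888/683⌋=10 ⌊7011/683⌋=10 ⌊7134/683⌋=10 ⌊7257/683⌋=10
  n=60…63: ⌊7380/683⌋=10 ⌊7503/683⌋=10 ⌊7626/683⌋=11 ⌊7749/683⌋=11
s_n = t_(n+1) − t_n for n = 0 … 62 gives
prefix = 000001000001000010000010000100000100001000001000010000010000010
slide a length-4 window over [0..3] … [59..62] (60 windows); first occurrence of each distinct factor:
  [  0..  3] 0000
  [  2..  5] 0001
  [  3..  6] 0010
  [  4..  7] 0100
  [  5..  8] 1000
  (the other 55 windows repeat one of these)
distinct factors: {0000, 0001, 0010, 0100, 1000}
count = 5  (Sturmian bound for length 4 is 5)


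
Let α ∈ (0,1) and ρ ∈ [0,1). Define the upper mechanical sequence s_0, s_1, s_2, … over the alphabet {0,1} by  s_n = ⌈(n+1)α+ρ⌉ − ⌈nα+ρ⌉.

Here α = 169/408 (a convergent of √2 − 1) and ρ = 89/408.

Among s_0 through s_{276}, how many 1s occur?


114

#1s = Σ_{n=0}^{276} s_n = Σ_{n=0}^{276} (⌈(n+1)α+ρ⌉ − ⌈nα+ρ⌉)
the sum telescopes: every ⌈nα+ρ⌉ with 0 < n < 277 appears once with + and once with −, leaving ⌈277α+ρ⌉ − ⌈0·α+ρ⌉
277α + ρ = (277·169 + 89) / 408 = 46902/408
ρ = 89/408
⌈46902/408⌉ = 115,  ⌈89/408⌉ = 1
#1s = 115 − 1 = 114


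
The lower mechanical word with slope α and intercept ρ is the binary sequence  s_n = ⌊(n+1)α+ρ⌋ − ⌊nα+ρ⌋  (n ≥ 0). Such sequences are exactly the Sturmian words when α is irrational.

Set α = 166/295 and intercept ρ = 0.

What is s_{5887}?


1

(n+1)α + ρ = (5888·166) / 295 = 977408/295
nα + ρ     = (5887·166) / 295 = 977242/295
⌊977408/295⌋ = 3313,  ⌊977242/295⌋ = 3312
s_{5887} = 3313 − 3312 = 1


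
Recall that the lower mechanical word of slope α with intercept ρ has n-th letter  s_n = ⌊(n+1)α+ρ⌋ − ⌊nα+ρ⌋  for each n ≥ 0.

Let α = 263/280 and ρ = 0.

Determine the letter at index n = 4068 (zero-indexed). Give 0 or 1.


0

(n+1)α + ρ = (4069·263) / 280 = 1070147/280
nα + ρ     = (4068·263) / 280 = 1069884/280
⌊1070147/280⌋ = 3821,  ⌊1069884/280⌋ = 3821
s_{4068} = 3821 − 3821 = 0


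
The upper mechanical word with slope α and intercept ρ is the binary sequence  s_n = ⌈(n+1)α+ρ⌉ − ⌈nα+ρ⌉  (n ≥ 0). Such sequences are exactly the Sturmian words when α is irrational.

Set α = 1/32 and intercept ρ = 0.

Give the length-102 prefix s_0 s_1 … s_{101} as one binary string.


n=0: ⌈(1·1)/32⌉ − ⌈(0·1)/32⌉ = ⌈1/32⌉ − ⌈0/32⌉ = 1 − 0 = 1
n=1: ⌈(2·1)/32⌉ − ⌈(1·1)/32⌉ = ⌈2/32⌉ − ⌈1/32⌉ = 1 − 1 = 0
n=2: ⌈(3·1)/32⌉ − ⌈(2·1)/32⌉ = ⌈3/32⌉ − ⌈2/32⌉ = 1 − 1 = 0
n=3: ⌈(4·1)/32⌉ − ⌈(3·1)/32⌉ = ⌈4/32⌉ − ⌈3/32⌉ = 1 − 1 = 0
n=4: ⌈(5·1)/32⌉ − ⌈(4·1)/32⌉ = ⌈5/32⌉ − ⌈4/32⌉ = 1 − 1 = 0
n=5: ⌈(6·1)/32⌉ − ⌈(5·1)/32⌉ = ⌈6/32⌉ − ⌈5/32⌉ = 1 − 1 = 0
n=6: ⌈(7·1)/32⌉ − ⌈(6·1)/32⌉ = ⌈7/32⌉ − ⌈6/32⌉ = 1 − 1 = 0
n=7: ⌈(8·1)/32⌉ − ⌈(7·1)/32⌉ = ⌈8/32⌉ − ⌈7/32⌉ = 1 − 1 = 0
n=8: ⌈(9·1)/32⌉ − ⌈(8·1)/32⌉ = ⌈9/32⌉ − ⌈8/32⌉ = 1 − 1 = 0
n=9: ⌈(10·1)/32⌉ − ⌈(9·1)/32⌉ = ⌈10/32⌉ − ⌈9/32⌉ = 1 − 1 = 0
n=10: ⌈(11·1)/32⌉ − ⌈(10·1)/32⌉ = ⌈11/32⌉ − ⌈10/32⌉ = 1 − 1 = 0
n=11: ⌈(12·1)/32⌉ − ⌈(11·1)/32⌉ = ⌈12/32⌉ − ⌈11/32⌉ = 1 − 1 = 0
n=12: ⌈(13·1)/32⌉ − ⌈(12·1)/32⌉ = ⌈13/32⌉ − ⌈12/32⌉ = 1 − 1 = 0
n=13: ⌈(14·1)/32⌉ − ⌈(13·1)/32⌉ = ⌈14/32⌉ − ⌈13/32⌉ = 1 − 1 = 0
n=14: ⌈(15·1)/32⌉ − ⌈(14·1)/32⌉ = ⌈15/32⌉ − ⌈14/32⌉ = 1 − 1 = 0
n=15: ⌈(16·1)/32⌉ − ⌈(15·1)/32⌉ = ⌈16/32⌉ − ⌈15/32⌉ = 1 − 1 = 0
n=16: ⌈(17·1)/32⌉ − ⌈(16·1)/32⌉ = ⌈17/32⌉ − ⌈16/32⌉ = 1 − 1 = 0
n=17: ⌈(18·1)/32⌉ − ⌈(17·1)/32⌉ = ⌈18/32⌉ − ⌈17/32⌉ = 1 − 1 = 0
n=18: ⌈(19·1)/32⌉ − ⌈(18·1)/32⌉ = ⌈19/32⌉ − ⌈18/32⌉ = 1 − 1 = 0
n=19: ⌈(20·1)/32⌉ − ⌈(19·1)/32⌉ = ⌈20/32⌉ − ⌈19/32⌉ = 1 − 1 = 0
n=20: ⌈(21·1)/32⌉ − ⌈(20·1)/32⌉ = ⌈21/32⌉ − ⌈20/32⌉ = 1 − 1 = 0
n=21: ⌈(22·1)/32⌉ − ⌈(21·1)/32⌉ = ⌈22/32⌉ − ⌈21/32⌉ = 1 − 1 = 0
n=22: ⌈(23·1)/32⌉ − ⌈(22·1)/32⌉ = ⌈23/32⌉ − ⌈22/32⌉ = 1 − 1 = 0
n=23: ⌈(24·1)/32⌉ − ⌈(23·1)/32⌉ = ⌈24/32⌉ − ⌈23/32⌉ = 1 − 1 = 0
n=24: ⌈(25·1)/32⌉ − ⌈(24·1)/32⌉ = ⌈25/32⌉ − ⌈24/32⌉ = 1 − 1 = 0
n=25: ⌈(26·1)/32⌉ − ⌈(25·1)/32⌉ = ⌈26/32⌉ − ⌈25/32⌉ = 1 − 1 = 0
n=26: ⌈(27·1)/32⌉ − ⌈(26·1)/32⌉ = ⌈27/32⌉ − ⌈26/32⌉ = 1 − 1 = 0
n=27: ⌈(28·1)/32⌉ − ⌈(27·1)/32⌉ = ⌈28/32⌉ − ⌈27/32⌉ = 1 − 1 = 0
n=28: ⌈(29·1)/32⌉ − ⌈(28·1)/32⌉ = ⌈29/32⌉ − ⌈28/32⌉ = 1 − 1 = 0
n=29: ⌈(30·1)/32⌉ − ⌈(29·1)/32⌉ = ⌈30/32⌉ − ⌈29/32⌉ = 1 − 1 = 0
n=30: ⌈(31·1)/32⌉ − ⌈(30·1)/32⌉ = ⌈31/32⌉ − ⌈30/32⌉ = 1 − 1 = 0
n=31: ⌈(32·1)/32⌉ − ⌈(31·1)/32⌉ = ⌈32/32⌉ − ⌈31/32⌉ = 1 − 1 = 0
n=32: ⌈(33·1)/32⌉ − ⌈(32·1)/32⌉ = ⌈33/32⌉ − ⌈32/32⌉ = 2 − 1 = 1
n=33: ⌈(34·1)/32⌉ − ⌈(33·1)/32⌉ = ⌈34/32⌉ − ⌈33/32⌉ = 2 − 2 = 0
n=34: ⌈(35·1)/32⌉ − ⌈(34·1)/32⌉ = ⌈35/32⌉ − ⌈34/32⌉ = 2 − 2 = 0
n=35: ⌈(36·1)/32⌉ − ⌈(35·1)/32⌉ = ⌈36/32⌉ − ⌈35/32⌉ = 2 − 2 = 0
n=36: ⌈(37·1)/32⌉ − ⌈(36·1)/32⌉ = ⌈37/32⌉ − ⌈36/32⌉ = 2 − 2 = 0
n=37: ⌈(38·1)/32⌉ − ⌈(37·1)/32⌉ = ⌈38/32⌉ − ⌈37/32⌉ = 2 − 2 = 0
n=38: ⌈(39·1)/32⌉ − ⌈(38·1)/32⌉ = ⌈39/32⌉ − ⌈38/32⌉ = 2 − 2 = 0
n=39: ⌈(40·1)/32⌉ − ⌈(39·1)/32⌉ = ⌈40/32⌉ − ⌈39/32⌉ = 2 − 2 = 0
n=40: ⌈(41·1)/32⌉ − ⌈(40·1)/32⌉ = ⌈41/32⌉ − ⌈40/32⌉ = 2 − 2 = 0
n=41: ⌈(42·1)/32⌉ − ⌈(41·1)/32⌉ = ⌈42/32⌉ − ⌈41/32⌉ = 2 − 2 = 0
n=42: ⌈(43·1)/32⌉ − ⌈(42·1)/32⌉ = ⌈43/32⌉ − ⌈42/32⌉ = 2 − 2 = 0
n=43: ⌈(44·1)/32⌉ − ⌈(43·1)/32⌉ = ⌈44/32⌉ − ⌈43/32⌉ = 2 − 2 = 0
n=44: ⌈(45·1)/32⌉ − ⌈(44·1)/32⌉ = ⌈45/32⌉ − ⌈44/32⌉ = 2 − 2 = 0
n=45: ⌈(46·1)/32⌉ − ⌈(45·1)/32⌉ = ⌈46/32⌉ − ⌈45/32⌉ = 2 − 2 = 0
n=46: ⌈(47·1)/32⌉ − ⌈(46·1)/32⌉ = ⌈47/32⌉ − ⌈46/32⌉ = 2 − 2 = 0
n=47: ⌈(48·1)/32⌉ − ⌈(47·1)/32⌉ = ⌈48/32⌉ − ⌈47/32⌉ = 2 − 2 = 0
n=48: ⌈(49·1)/32⌉ − ⌈(48·1)/32⌉ = ⌈49/32⌉ − ⌈48/32⌉ = 2 − 2 = 0
n=49: ⌈(50·1)/32⌉ − ⌈(49·1)/32⌉ = ⌈50/32⌉ − ⌈49/32⌉ = 2 − 2 = 0
n=50: ⌈(51·1)/32⌉ − ⌈(50·1)/32⌉ = ⌈51/32⌉ − ⌈50/32⌉ = 2 − 2 = 0
n=51: ⌈(52·1)/32⌉ − ⌈(51·1)/32⌉ = ⌈52/32⌉ − ⌈51/32⌉ = 2 − 2 = 0
n=52: ⌈(53·1)/32⌉ − ⌈(52·1)/32⌉ = ⌈53/32⌉ − ⌈52/32⌉ = 2 − 2 = 0
n=53: ⌈(54·1)/32⌉ − ⌈(53·1)/32⌉ = ⌈54/32⌉ − ⌈53/32⌉ = 2 − 2 = 0
n=54: ⌈(55·1)/32⌉ − ⌈(54·1)/32⌉ = ⌈55/32⌉ − ⌈54/32⌉ = 2 − 2 = 0
n=55: ⌈(56·1)/32⌉ − ⌈(55·1)/32⌉ = ⌈56/32⌉ − ⌈55/32⌉ = 2 − 2 = 0
n=56: ⌈(57·1)/32⌉ − ⌈(56·1)/32⌉ = ⌈57/32⌉ − ⌈56/32⌉ = 2 − 2 = 0
n=57: ⌈(58·1)/32⌉ − ⌈(57·1)/32⌉ = ⌈58/32⌉ − ⌈57/32⌉ = 2 − 2 = 0
n=58: ⌈(59·1)/32⌉ − ⌈(58·1)/32⌉ = ⌈59/32⌉ − ⌈58/32⌉ = 2 − 2 = 0
n=59: ⌈(60·1)/32⌉ − ⌈(59·1)/32⌉ = ⌈60/32⌉ − ⌈59/32⌉ = 2 − 2 = 0
n=60: ⌈(61·1)/32⌉ − ⌈(60·1)/32⌉ = ⌈61/32⌉ − ⌈60/32⌉ = 2 − 2 = 0
n=61: ⌈(62·1)/32⌉ − ⌈(61·1)/32⌉ = ⌈62/32⌉ − ⌈61/32⌉ = 2 − 2 = 0
n=62: ⌈(63·1)/32⌉ − ⌈(62·1)/32⌉ = ⌈63/32⌉ − ⌈62/32⌉ = 2 − 2 = 0
n=63: ⌈(64·1)/32⌉ − ⌈(63·1)/32⌉ = ⌈64/32⌉ − ⌈63/32⌉ = 2 − 2 = 0
n=64: ⌈(65·1)/32⌉ − ⌈(64·1)/32⌉ = ⌈65/32⌉ − ⌈64/32⌉ = 3 − 2 = 1
n=65: ⌈(66·1)/32⌉ − ⌈(65·1)/32⌉ = ⌈66/32⌉ − ⌈65/32⌉ = 3 − 3 = 0
n=66: ⌈(67·1)/32⌉ − ⌈(66·1)/32⌉ = ⌈67/32⌉ − ⌈66/32⌉ = 3 − 3 = 0
n=67: ⌈(68·1)/32⌉ − ⌈(67·1)/32⌉ = ⌈68/32⌉ − ⌈67/32⌉ = 3 − 3 = 0
n=68: ⌈(69·1)/32⌉ − ⌈(68·1)/32⌉ = ⌈69/32⌉ − ⌈68/32⌉ = 3 − 3 = 0
n=69: ⌈(70·1)/32⌉ − ⌈(69·1)/32⌉ = ⌈70/32⌉ − ⌈69/32⌉ = 3 − 3 = 0
n=70: ⌈(71·1)/32⌉ − ⌈(70·1)/32⌉ = ⌈71/32⌉ − ⌈70/32⌉ = 3 − 3 = 0
n=71: ⌈(72·1)/32⌉ − ⌈(71·1)/32⌉ = ⌈72/32⌉ − ⌈71/32⌉ = 3 − 3 = 0
n=72: ⌈(73·1)/32⌉ − ⌈(72·1)/32⌉ = ⌈73/32⌉ − ⌈72/32⌉ = 3 − 3 = 0
n=73: ⌈(74·1)/32⌉ − ⌈(73·1)/32⌉ = ⌈74/32⌉ − ⌈73/32⌉ = 3 − 3 = 0
n=74: ⌈(75·1)/32⌉ − ⌈(74·1)/32⌉ = ⌈75/32⌉ − ⌈74/32⌉ = 3 − 3 = 0
n=75: ⌈(76·1)/32⌉ − ⌈(75·1)/32⌉ = ⌈76/32⌉ − ⌈75/32⌉ = 3 − 3 = 0
n=76: ⌈(77·1)/32⌉ − ⌈(76·1)/32⌉ = ⌈77/32⌉ − ⌈76/32⌉ = 3 − 3 = 0
n=77: ⌈(78·1)/32⌉ − ⌈(77·1)/32⌉ = ⌈78/32⌉ − ⌈77/32⌉ = 3 − 3 = 0
n=78: ⌈(79·1)/32⌉ − ⌈(78·1)/32⌉ = ⌈79/32⌉ − ⌈78/32⌉ = 3 − 3 = 0
n=79: ⌈(80·1)/32⌉ − ⌈(79·1)/32⌉ = ⌈80/32⌉ − ⌈79/32⌉ = 3 − 3 = 0
n=80: ⌈(81·1)/32⌉ − ⌈(80·1)/32⌉ = ⌈81/32⌉ − ⌈80/32⌉ = 3 − 3 = 0
n=81: ⌈(82·1)/32⌉ − ⌈(81·1)/32⌉ = ⌈82/32⌉ − ⌈81/32⌉ = 3 − 3 = 0
n=82: ⌈(83·1)/32⌉ − ⌈(82·1)/32⌉ = ⌈83/32⌉ − ⌈82/32⌉ = 3 − 3 = 0
n=83: ⌈(84·1)/32⌉ − ⌈(83·1)/32⌉ = ⌈84/32⌉ − ⌈83/32⌉ = 3 − 3 = 0
n=84: ⌈(85·1)/32⌉ − ⌈(84·1)/32⌉ = ⌈85/32⌉ − ⌈84/32⌉ = 3 − 3 = 0
n=85: ⌈(86·1)/32⌉ − ⌈(85·1)/32⌉ = ⌈86/32⌉ − ⌈85/32⌉ = 3 − 3 = 0
n=86: ⌈(87·1)/32⌉ − ⌈(86·1)/32⌉ = ⌈87/32⌉ − ⌈86/32⌉ = 3 − 3 = 0
n=87: ⌈(88·1)/32⌉ − ⌈(87·1)/32⌉ = ⌈88/32⌉ − ⌈87/32⌉ = 3 − 3 = 0
n=88: ⌈(89·1)/32⌉ − ⌈(88·1)/32⌉ = ⌈89/32⌉ − ⌈88/32⌉ = 3 − 3 = 0
n=89: ⌈(90·1)/32⌉ − ⌈(89·1)/32⌉ = ⌈90/32⌉ − ⌈89/32⌉ = 3 − 3 = 0
n=90: ⌈(91·1)/32⌉ − ⌈(90·1)/32⌉ = ⌈91/32⌉ − ⌈90/32⌉ = 3 − 3 = 0
n=91: ⌈(92·1)/32⌉ − ⌈(91·1)/32⌉ = ⌈92/32⌉ − ⌈91/32⌉ = 3 − 3 = 0
n=92: ⌈(93·1)/32⌉ − ⌈(92·1)/32⌉ = ⌈93/32⌉ − ⌈92/32⌉ = 3 − 3 = 0
n=93: ⌈(94·1)/32⌉ − ⌈(93·1)/32⌉ = ⌈94/32⌉ − ⌈93/32⌉ = 3 − 3 = 0
n=94: ⌈(95·1)/32⌉ − ⌈(94·1)/32⌉ = ⌈95/32⌉ − ⌈94/32⌉ = 3 − 3 = 0
n=95: ⌈(96·1)/32⌉ − ⌈(95·1)/32⌉ = ⌈96/32⌉ − ⌈95/32⌉ = 3 − 3 = 0
n=96: ⌈(97·1)/32⌉ − ⌈(96·1)/32⌉ = ⌈97/32⌉ − ⌈96/32⌉ = 4 − 3 = 1
n=97: ⌈(98·1)/32⌉ − ⌈(97·1)/32⌉ = ⌈98/32⌉ − ⌈97/32⌉ = 4 − 4 = 0
n=98: ⌈(99·1)/32⌉ − ⌈(98·1)/32⌉ = ⌈99/32⌉ − ⌈98/32⌉ = 4 − 4 = 0
n=99: ⌈(100·1)/32⌉ − ⌈(99·1)/32⌉ = ⌈100/32⌉ − ⌈99/32⌉ = 4 − 4 = 0
n=100: ⌈(101·1)/32⌉ − ⌈(100·1)/32⌉ = ⌈101/32⌉ − ⌈100/32⌉ = 4 − 4 = 0
n=101: ⌈(102·1)/32⌉ − ⌈(101·1)/32⌉ = ⌈102/32⌉ − ⌈101/32⌉ = 4 − 4 = 0

100000000000000000000000000000001000000000000000000000000000000010000000000000000000000000000000100000


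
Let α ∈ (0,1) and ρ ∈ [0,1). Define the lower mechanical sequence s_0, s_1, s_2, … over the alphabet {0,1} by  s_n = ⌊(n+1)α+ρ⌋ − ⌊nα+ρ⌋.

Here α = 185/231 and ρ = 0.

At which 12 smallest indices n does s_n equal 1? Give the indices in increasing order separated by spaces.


1 2 3 4 6 7 8 9 11 12 13 14

n=0: ⌊185/231⌋−⌊0/231⌋ = 0−0 = 0
n=1: ⌊370/231⌋−⌊185/231⌋ = 1−0 = 1  ← one
n=2: ⌊555/231⌋−⌊370/231⌋ = 2−1 = 1  ← one
n=3: ⌊740/231⌋−⌊555/231⌋ = 3−2 = 1  ← one
n=4: ⌊925/231⌋−⌊740/231⌋ = 4−3 = 1  ← one
n=5: ⌊1110/231⌋−⌊925/231⌋ = 4−4 = 0
n=6: ⌊1295/231⌋−⌊1110/231⌋ = 5−4 = 1  ← one
n=7: ⌊1480/231⌋−⌊1295/231⌋ = 6−5 = 1  ← one
n=8: ⌊1665/231⌋−⌊1480/231⌋ = 7−6 = 1  ← one
n=9: ⌊1850/231⌋−⌊1665/231⌋ = 8−7 = 1  ← one
n=10: ⌊2035/231⌋−⌊1850/231⌋ = 8−8 = 0
n=11: ⌊2220/231⌋−⌊2035/231⌋ = 9−8 = 1  ← one
n=12: ⌊2405/231⌋−⌊2220/231⌋ = 10−9 = 1  ← one
n=13: ⌊2590/231⌋−⌊2405/231⌋ = 11−10 = 1  ← one
n=14: ⌊2775/231⌋−⌊2590/231⌋ = 12−11 = 1  ← one
positions of the first 12 ones: 1 2 3 4 6 7 8 9 11 12 13 14


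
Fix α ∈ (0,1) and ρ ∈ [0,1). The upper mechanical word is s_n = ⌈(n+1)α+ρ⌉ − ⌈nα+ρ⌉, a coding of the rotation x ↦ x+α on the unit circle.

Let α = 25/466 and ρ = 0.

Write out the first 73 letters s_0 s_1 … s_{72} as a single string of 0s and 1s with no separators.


1000000000000000001000000000000000000100000000000000000100000000000000000

n=0: ⌈(1·25)/466⌉ − ⌈(0·25)/466⌉ = ⌈25/466⌉ − ⌈0/466⌉ = 1 − 0 = 1
n=1: ⌈(2·25)/466⌉ − ⌈(1·25)/466⌉ = ⌈50/466⌉ − ⌈25/466⌉ = 1 − 1 = 0
n=2: ⌈(3·25)/466⌉ − ⌈(2·25)/466⌉ = ⌈75/466⌉ − ⌈50/466⌉ = 1 − 1 = 0
n=3: ⌈(4·25)/466⌉ − ⌈(3·25)/466⌉ = ⌈100/466⌉ − ⌈75/466⌉ = 1 − 1 = 0
n=4: ⌈(5·25)/466⌉ − ⌈(4·25)/466⌉ = ⌈125/466⌉ − ⌈100/466⌉ = 1 − 1 = 0
n=5: ⌈(6·25)/466⌉ − ⌈(5·25)/466⌉ = ⌈150/466⌉ − ⌈125/466⌉ = 1 − 1 = 0
n=6: ⌈(7·25)/466⌉ − ⌈(6·25)/466⌉ = ⌈175/466⌉ − ⌈150/466⌉ = 1 − 1 = 0
n=7: ⌈(8·25)/466⌉ − ⌈(7·25)/466⌉ = ⌈200/466⌉ − ⌈175/466⌉ = 1 − 1 = 0
n=8: ⌈(9·25)/466⌉ − ⌈(8·25)/466⌉ = ⌈225/466⌉ − ⌈200/466⌉ = 1 − 1 = 0
n=9: ⌈(10·25)/466⌉ − ⌈(9·25)/466⌉ = ⌈250/466⌉ − ⌈225/466⌉ = 1 − 1 = 0
n=10: ⌈(11·25)/466⌉ − ⌈(10·25)/466⌉ = ⌈275/466⌉ − ⌈250/466⌉ = 1 − 1 = 0
n=11: ⌈(12·25)/466⌉ − ⌈(11·25)/466⌉ = ⌈300/466⌉ − ⌈275/466⌉ = 1 − 1 = 0
n=12: ⌈(13·25)/466⌉ − ⌈(12·25)/466⌉ = ⌈325/466⌉ − ⌈300/466⌉ = 1 − 1 = 0
n=13: ⌈(14·25)/466⌉ − ⌈(13·25)/466⌉ = ⌈350/466⌉ − ⌈325/466⌉ = 1 − 1 = 0
n=14: ⌈(15·25)/466⌉ − ⌈(14·25)/466⌉ = ⌈375/466⌉ − ⌈350/466⌉ = 1 − 1 = 0
n=15: ⌈(16·25)/466⌉ − ⌈(15·25)/466⌉ = ⌈400/466⌉ − ⌈375/466⌉ = 1 − 1 = 0
n=16: ⌈(17·25)/466⌉ − ⌈(16·25)/466⌉ = ⌈425/466⌉ − ⌈400/466⌉ = 1 − 1 = 0
n=17: ⌈(18·25)/466⌉ − ⌈(17·25)/466⌉ = ⌈450/466⌉ − ⌈425/466⌉ = 1 − 1 = 0
n=18: ⌈(19·25)/466⌉ − ⌈(18·25)/466⌉ = ⌈475/466⌉ − ⌈450/466⌉ = 2 − 1 = 1
n=19: ⌈(20·25)/466⌉ − ⌈(19·25)/466⌉ = ⌈500/466⌉ − ⌈475/466⌉ = 2 − 2 = 0
n=20: ⌈(21·25)/466⌉ − ⌈(20·25)/466⌉ = ⌈525/466⌉ − ⌈500/466⌉ = 2 − 2 = 0
n=21: ⌈(22·25)/466⌉ − ⌈(21·25)/466⌉ = ⌈550/466⌉ − ⌈525/466⌉ = 2 − 2 = 0
n=22: ⌈(23·25)/466⌉ − ⌈(22·25)/466⌉ = ⌈575/466⌉ − ⌈550/466⌉ = 2 − 2 = 0
n=23: ⌈(24·25)/466⌉ − ⌈(23·25)/466⌉ = ⌈600/466⌉ − ⌈575/466⌉ = 2 − 2 = 0
n=24: ⌈(25·25)/466⌉ − ⌈(24·25)/466⌉ = ⌈625/466⌉ − ⌈600/466⌉ = 2 − 2 = 0
n=25: ⌈(26·25)/466⌉ − ⌈(25·25)/466⌉ = ⌈650/466⌉ − ⌈625/466⌉ = 2 − 2 = 0
n=26: ⌈(27·25)/466⌉ − ⌈(26·25)/466⌉ = ⌈675/466⌉ − ⌈650/466⌉ = 2 − 2 = 0
n=27: ⌈(28·25)/466⌉ − ⌈(27·25)/466⌉ = ⌈700/466⌉ − ⌈675/466⌉ = 2 − 2 = 0
n=28: ⌈(29·25)/466⌉ − ⌈(28·25)/466⌉ = ⌈725/466⌉ − ⌈700/466⌉ = 2 − 2 = 0
n=29: ⌈(30·25)/466⌉ − ⌈(29·25)/466⌉ = ⌈750/466⌉ − ⌈725/466⌉ = 2 − 2 = 0
n=30: ⌈(31·25)/466⌉ − ⌈(30·25)/466⌉ = ⌈775/466⌉ − ⌈750/466⌉ = 2 − 2 = 0
n=31: ⌈(32·25)/466⌉ − ⌈(31·25)/466⌉ = ⌈800/466⌉ − ⌈775/466⌉ = 2 − 2 = 0
n=32: ⌈(33·25)/466⌉ − ⌈(32·25)/466⌉ = ⌈825/466⌉ − ⌈800/466⌉ = 2 − 2 = 0
n=33: ⌈(34·25)/466⌉ − ⌈(33·25)/466⌉ = ⌈850/466⌉ − ⌈825/466⌉ = 2 − 2 = 0
n=34: ⌈(35·25)/466⌉ − ⌈(34·25)/466⌉ = ⌈875/466⌉ − ⌈850/466⌉ = 2 − 2 = 0
n=35: ⌈(36·25)/466⌉ − ⌈(35·25)/466⌉ = ⌈900/466⌉ − ⌈875/466⌉ = 2 − 2 = 0
n=36: ⌈(37·25)/466⌉ − ⌈(36·25)/466⌉ = ⌈925/466⌉ − ⌈900/466⌉ = 2 − 2 = 0
n=37: ⌈(38·25)/466⌉ − ⌈(37·25)/466⌉ = ⌈950/466⌉ − ⌈925/466⌉ = 3 − 2 = 1
n=38: ⌈(39·25)/466⌉ − ⌈(38·25)/466⌉ = ⌈975/466⌉ − ⌈950/466⌉ = 3 − 3 = 0
n=39: ⌈(40·25)/466⌉ − ⌈(39·25)/466⌉ = ⌈1000/466⌉ − ⌈975/466⌉ = 3 − 3 = 0
n=40: ⌈(41·25)/466⌉ − ⌈(40·25)/466⌉ = ⌈1025/466⌉ − ⌈1000/466⌉ = 3 − 3 = 0
n=41: ⌈(42·25)/466⌉ − ⌈(41·25)/466⌉ = ⌈1050/466⌉ − ⌈1025/466⌉ = 3 − 3 = 0
n=42: ⌈(43·25)/466⌉ − ⌈(42·25)/466⌉ = ⌈1075/466⌉ − ⌈1050/466⌉ = 3 − 3 = 0
n=43: ⌈(44·25)/466⌉ − ⌈(43·25)/466⌉ = ⌈1100/466⌉ − ⌈1075/466⌉ = 3 − 3 = 0
n=44: ⌈(45·25)/466⌉ − ⌈(44·25)/466⌉ = ⌈1125/466⌉ − ⌈1100/466⌉ = 3 − 3 = 0
n=45: ⌈(46·25)/466⌉ − ⌈(45·25)/466⌉ = ⌈1150/466⌉ − ⌈1125/466⌉ = 3 − 3 = 0
n=46: ⌈(47·25)/466⌉ − ⌈(46·25)/466⌉ = ⌈1175/466⌉ − ⌈1150/466⌉ = 3 − 3 = 0
n=47: ⌈(48·25)/466⌉ − ⌈(47·25)/466⌉ = ⌈1200/466⌉ − ⌈1175/466⌉ = 3 − 3 = 0
n=48: ⌈(49·25)/466⌉ − ⌈(48·25)/466⌉ = ⌈1225/466⌉ − ⌈1200/466⌉ = 3 − 3 = 0
n=49: ⌈(50·25)/466⌉ − ⌈(49·25)/466⌉ = ⌈1250/466⌉ − ⌈1225/466⌉ = 3 − 3 = 0
n=50: ⌈(51·25)/466⌉ − ⌈(50·25)/466⌉ = ⌈1275/466⌉ − ⌈1250/466⌉ = 3 − 3 = 0
n=51: ⌈(52·25)/466⌉ − ⌈(51·25)/466⌉ = ⌈1300/466⌉ − ⌈1275/466⌉ = 3 − 3 = 0
n=52: ⌈(53·25)/466⌉ − ⌈(52·25)/466⌉ = ⌈1325/466⌉ − ⌈1300/466⌉ = 3 − 3 = 0
n=53: ⌈(54·25)/466⌉ − ⌈(53·25)/466⌉ = ⌈1350/466⌉ − ⌈1325/466⌉ = 3 − 3 = 0
n=54: ⌈(55·25)/466⌉ − ⌈(54·25)/466⌉ = ⌈1375/466⌉ − ⌈1350/466⌉ = 3 − 3 = 0
n=55: ⌈(56·25)/466⌉ − ⌈(55·25)/466⌉ = ⌈1400/466⌉ − ⌈1375/466⌉ = 4 − 3 = 1
n=56: ⌈(57·25)/466⌉ − ⌈(56·25)/466⌉ = ⌈1425/466⌉ − ⌈1400/466⌉ = 4 − 4 = 0
n=57: ⌈(58·25)/466⌉ − ⌈(57·25)/466⌉ = ⌈1450/466⌉ − ⌈1425/466⌉ = 4 − 4 = 0
n=58: ⌈(59·25)/466⌉ − ⌈(58·25)/466⌉ = ⌈1475/466⌉ − ⌈1450/466⌉ = 4 − 4 = 0
n=59: ⌈(60·25)/466⌉ − ⌈(59·25)/466⌉ = ⌈1500/466⌉ − ⌈1475/466⌉ = 4 − 4 = 0
n=60: ⌈(61·25)/466⌉ − ⌈(60·25)/466⌉ = ⌈1525/466⌉ − ⌈1500/466⌉ = 4 − 4 = 0
n=61: ⌈(62·25)/466⌉ − ⌈(61·25)/466⌉ = ⌈1550/466⌉ − ⌈1525/466⌉ = 4 − 4 = 0
n=62: ⌈(63·25)/466⌉ − ⌈(62·25)/466⌉ = ⌈1575/466⌉ − ⌈1550/466⌉ = 4 − 4 = 0
n=63: ⌈(64·25)/466⌉ − ⌈(63·25)/466⌉ = ⌈1600/466⌉ − ⌈1575/466⌉ = 4 − 4 = 0
n=64: ⌈(65·25)/466⌉ − ⌈(64·25)/466⌉ = ⌈1625/466⌉ − ⌈1600/466⌉ = 4 − 4 = 0
n=65: ⌈(66·25)/466⌉ − ⌈(65·25)/466⌉ = ⌈1650/466⌉ − ⌈1625/466⌉ = 4 − 4 = 0
n=66: ⌈(67·25)/466⌉ − ⌈(66·25)/466⌉ = ⌈1675/466⌉ − ⌈1650/466⌉ = 4 − 4 = 0
n=67: ⌈(68·25)/466⌉ − ⌈(67·25)/466⌉ = ⌈1700/466⌉ − ⌈1675/466⌉ = 4 − 4 = 0
n=68: ⌈(69·25)/466⌉ − ⌈(68·25)/466⌉ = ⌈1725/466⌉ − ⌈1700/466⌉ = 4 − 4 = 0
n=69: ⌈(70·25)/466⌉ − ⌈(69·25)/466⌉ = ⌈1750/466⌉ − ⌈1725/466⌉ = 4 − 4 = 0
n=70: ⌈(71·25)/466⌉ − ⌈(70·25)/466⌉ = ⌈1775/466⌉ − ⌈1750/466⌉ = 4 − 4 = 0
n=71: ⌈(72·25)/466⌉ − ⌈(71·25)/466⌉ = ⌈1800/466⌉ − ⌈1775/466⌉ = 4 − 4 = 0
n=72: ⌈(73·25)/466⌉ − ⌈(72·25)/466⌉ = ⌈1825/466⌉ − ⌈1800/466⌉ = 4 − 4 = 0


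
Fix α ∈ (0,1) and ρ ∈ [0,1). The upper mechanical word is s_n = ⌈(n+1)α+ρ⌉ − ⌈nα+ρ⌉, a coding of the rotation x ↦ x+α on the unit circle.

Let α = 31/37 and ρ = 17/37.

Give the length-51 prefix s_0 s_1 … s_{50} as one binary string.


n=0: ⌈(1·31+17)/37⌉ − ⌈(0·31+17)/37⌉ = ⌈48/37⌉ − ⌈17/37⌉ = 2 − 1 = 1
n=1: ⌈(2·31+17)/37⌉ − ⌈(1·31+17)/37⌉ = ⌈79/37⌉ − ⌈48/37⌉ = 3 − 2 = 1
n=2: ⌈(3·31+17)/37⌉ − ⌈(2·31+17)/37⌉ = ⌈110/37⌉ − ⌈79/37⌉ = 3 − 3 = 0
n=3: ⌈(4·31+17)/37⌉ − ⌈(3·31+17)/37⌉ = ⌈141/37⌉ − ⌈110/37⌉ = 4 − 3 = 1
n=4: ⌈(5·31+17)/37⌉ − ⌈(4·31+17)/37⌉ = ⌈172/37⌉ − ⌈141/37⌉ = 5 − 4 = 1
n=5: ⌈(6·31+17)/37⌉ − ⌈(5·31+17)/37⌉ = ⌈203/37⌉ − ⌈172/37⌉ = 6 − 5 = 1
n=6: ⌈(7·31+17)/37⌉ − ⌈(6·31+17)/37⌉ = ⌈234/37⌉ − ⌈203/37⌉ = 7 − 6 = 1
n=7: ⌈(8·31+17)/37⌉ − ⌈(7·31+17)/37⌉ = ⌈265/37⌉ − ⌈234/37⌉ = 8 − 7 = 1
n=8: ⌈(9·31+17)/37⌉ − ⌈(8·31+17)/37⌉ = ⌈296/37⌉ − ⌈265/37⌉ = 8 − 8 = 0
n=9: ⌈(10·31+17)/37⌉ − ⌈(9·31+17)/37⌉ = ⌈327/37⌉ − ⌈296/37⌉ = 9 − 8 = 1
n=10: ⌈(11·31+17)/37⌉ − ⌈(10·31+17)/37⌉ = ⌈358/37⌉ − ⌈327/37⌉ = 10 − 9 = 1
n=11: ⌈(12·31+17)/37⌉ − ⌈(11·31+17)/37⌉ = ⌈389/37⌉ − ⌈358/37⌉ = 11 − 10 = 1
n=12: ⌈(13·31+17)/37⌉ − ⌈(12·31+17)/37⌉ = ⌈420/37⌉ − ⌈389/37⌉ = 12 − 11 = 1
n=13: ⌈(14·31+17)/37⌉ − ⌈(13·31+17)/37⌉ = ⌈451/37⌉ − ⌈420/37⌉ = 13 − 12 = 1
n=14: ⌈(15·31+17)/37⌉ − ⌈(14·31+17)/37⌉ = ⌈482/37⌉ − ⌈451/37⌉ = 14 − 13 = 1
n=15: ⌈(16·31+17)/37⌉ − ⌈(15·31+17)/37⌉ = ⌈513/37⌉ − ⌈482/37⌉ = 14 − 14 = 0
n=16: ⌈(17·31+17)/37⌉ − ⌈(16·31+17)/37⌉ = ⌈544/37⌉ − ⌈513/37⌉ = 15 − 14 = 1
n=17: ⌈(18·31+17)/37⌉ − ⌈(17·31+17)/37⌉ = ⌈575/37⌉ − ⌈544/37⌉ = 16 − 15 = 1
n=18: ⌈(19·31+17)/37⌉ − ⌈(18·31+17)/37⌉ = ⌈606/37⌉ − ⌈575/37⌉ = 17 − 16 = 1
n=19: ⌈(20·31+17)/37⌉ − ⌈(19·31+17)/37⌉ = ⌈637/37⌉ − ⌈606/37⌉ = 18 − 17 = 1
n=20: ⌈(21·31+17)/37⌉ − ⌈(20·31+17)/37⌉ = ⌈668/37⌉ − ⌈637/37⌉ = 19 − 18 = 1
n=21: ⌈(22·31+17)/37⌉ − ⌈(21·31+17)/37⌉ = ⌈699/37⌉ − ⌈668/37⌉ = 19 − 19 = 0
n=22: ⌈(23·31+17)/37⌉ − ⌈(22·31+17)/37⌉ = ⌈730/37⌉ − ⌈699/37⌉ = 20 − 19 = 1
n=23: ⌈(24·31+17)/37⌉ − ⌈(23·31+17)/37⌉ = ⌈761/37⌉ − ⌈730/37⌉ = 21 − 20 = 1
n=24: ⌈(25·31+17)/37⌉ − ⌈(24·31+17)/37⌉ = ⌈792/37⌉ − ⌈761/37⌉ = 22 − 21 = 1
n=25: ⌈(26·31+17)/37⌉ − ⌈(25·31+17)/37⌉ = ⌈823/37⌉ − ⌈792/37⌉ = 23 − 22 = 1
n=26: ⌈(27·31+17)/37⌉ − ⌈(26·31+17)/37⌉ = ⌈854/37⌉ − ⌈823/37⌉ = 24 − 23 = 1
n=27: ⌈(28·31+17)/37⌉ − ⌈(27·31+17)/37⌉ = ⌈885/37⌉ − ⌈854/37⌉ = 24 − 24 = 0
n=28: ⌈(29·31+17)/37⌉ − ⌈(28·31+17)/37⌉ = ⌈916/37⌉ − ⌈885/37⌉ = 25 − 24 = 1
n=29: ⌈(30·31+17)/37⌉ − ⌈(29·31+17)/37⌉ = ⌈947/37⌉ − ⌈916/37⌉ = 26 − 25 = 1
n=30: ⌈(31·31+17)/37⌉ − ⌈(30·31+17)/37⌉ = ⌈978/37⌉ − ⌈947/37⌉ = 27 − 26 = 1
n=31: ⌈(32·31+17)/37⌉ − ⌈(31·31+17)/37⌉ = ⌈1009/37⌉ − ⌈978/37⌉ = 28 − 27 = 1
n=32: ⌈(33·31+17)/37⌉ − ⌈(32·31+17)/37⌉ = ⌈1040/37⌉ − ⌈1009/37⌉ = 29 − 28 = 1
n=33: ⌈(34·31+17)/37⌉ − ⌈(33·31+17)/37⌉ = ⌈1071/37⌉ − ⌈1040/37⌉ = 29 − 29 = 0
n=34: ⌈(35·31+17)/37⌉ − ⌈(34·31+17)/37⌉ = ⌈1102/37⌉ − ⌈1071/37⌉ = 30 − 29 = 1
n=35: ⌈(36·31+17)/37⌉ − ⌈(35·31+17)/37⌉ = ⌈1133/37⌉ − ⌈1102/37⌉ = 31 − 30 = 1
n=36: ⌈(37·31+17)/37⌉ − ⌈(36·31+17)/37⌉ = ⌈1164/37⌉ − ⌈1133/37⌉ = 32 − 31 = 1
n=37: ⌈(38·31+17)/37⌉ − ⌈(37·31+17)/37⌉ = ⌈1195/37⌉ − ⌈1164/37⌉ = 33 − 32 = 1
n=38: ⌈(39·31+17)/37⌉ − ⌈(38·31+17)/37⌉ = ⌈1226/37⌉ − ⌈1195/37⌉ = 34 − 33 = 1
n=39: ⌈(40·31+17)/37⌉ − ⌈(39·31+17)/37⌉ = ⌈1257/37⌉ − ⌈1226/37⌉ = 34 − 34 = 0
n=40: ⌈(41·31+17)/37⌉ − ⌈(40·31+17)/37⌉ = ⌈1288/37⌉ − ⌈1257/37⌉ = 35 − 34 = 1
n=41: ⌈(42·31+17)/37⌉ − ⌈(41·31+17)/37⌉ = ⌈1319/37⌉ − ⌈1288/37⌉ = 36 − 35 = 1
n=42: ⌈(43·31+17)/37⌉ − ⌈(42·31+17)/37⌉ = ⌈1350/37⌉ − ⌈1319/37⌉ = 37 − 36 = 1
n=43: ⌈(44·31+17)/37⌉ − ⌈(43·31+17)/37⌉ = ⌈1381/37⌉ − ⌈1350/37⌉ = 38 − 37 = 1
n=44: ⌈(45·31+17)/37⌉ − ⌈(44·31+17)/37⌉ = ⌈1412/37⌉ − ⌈1381/37⌉ = 39 − 38 = 1
n=45: ⌈(46·31+17)/37⌉ − ⌈(45·31+17)/37⌉ = ⌈1443/37⌉ − ⌈1412/37⌉ = 39 − 39 = 0
n=46: ⌈(47·31+17)/37⌉ − ⌈(46·31+17)/37⌉ = ⌈1474/37⌉ − ⌈1443/37⌉ = 40 − 39 = 1
n=47: ⌈(48·31+17)/37⌉ − ⌈(47·31+17)/37⌉ = ⌈1505/37⌉ − ⌈1474/37⌉ = 41 − 40 = 1
n=48: ⌈(49·31+17)/37⌉ − ⌈(48·31+17)/37⌉ = ⌈1536/37⌉ − ⌈1505/37⌉ = 42 − 41 = 1
n=49: ⌈(50·31+17)/37⌉ − ⌈(49·31+17)/37⌉ = ⌈1567/37⌉ − ⌈1536/37⌉ = 43 − 42 = 1
n=50: ⌈(51·31+17)/37⌉ − ⌈(50·31+17)/37⌉ = ⌈1598/37⌉ − ⌈1567/37⌉ = 44 − 43 = 1

110111110111111011111011111011111011111011111011111


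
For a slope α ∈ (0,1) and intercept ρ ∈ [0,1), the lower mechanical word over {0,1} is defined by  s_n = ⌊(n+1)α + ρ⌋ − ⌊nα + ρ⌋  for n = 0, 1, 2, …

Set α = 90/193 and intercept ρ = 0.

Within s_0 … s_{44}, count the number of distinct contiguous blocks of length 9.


10

t_n = ⌊(n·90)/193⌋ for n = 0 … 45:
  n=0…9: ⌊0/193⌋=0 ⌊90/193⌋=0 ⌊180/193⌋=0 ⌊270/193⌋=1 ⌊360/193⌋=1 ⌊450/193⌋=2 ⌊540/193⌋=2 ⌊630/193⌋=3 ⌊720/193⌋=3 ⌊810/193⌋=4
  n=10…19: ⌊900/193⌋=4 ⌊990/193⌋=5 ⌊1080/193⌋=5 ⌊1170/193⌋=6 ⌊1260/193⌋=6 ⌊1350/193⌋=6 ⌊1440/193⌋=7 ⌊1530/193⌋=7 ⌊1620/193⌋=8 ⌊1710/193⌋=8
  n=20…29: ⌊1800/193⌋=9 ⌊1890/193⌋=9 ⌊1980/193⌋=10 ⌊2070/193⌋=10 ⌊2160/193⌋=11 ⌊2250/193⌋=11 ⌊2340/193⌋=12 ⌊2430/193⌋=12 ⌊2520/193⌋=13 ⌊2610/193⌋=13
  n=30…39: ⌊2700/193⌋=13 ⌊2790/193⌋=14 ⌊2880/193⌋=14 ⌊2970/193⌋=15 ⌊3060/193⌋=15 ⌊3150/193⌋=16 ⌊3240/193⌋=16 ⌊3330/193⌋=17 ⌊3420/193⌋=17 ⌊3510/193⌋=18
  n=40…45: ⌊3600/193⌋=18 ⌊3690/193⌋=19 ⌊3780/193⌋=19 ⌊3870/193⌋=20 ⌊3960/193⌋=20 ⌊4050/193⌋=20
s_n = t_(n+1) − t_n for n = 0 … 44 gives
prefix = 001010101010100101010101010100101010101010100
slide a length-9 window over [0..8] … [36..44] (37 windows); first occurrence of each distinct factor:
  [  0..  8] 001010101
  [  1..  9] 010101010
  [  2.. 10] 101010101
  [  6.. 14] 101010100
  [  7.. 15] 010101001
  [  8.. 16] 101010010
  [  9.. 17] 010100101
  [ 10.. 18] 101001010
  [ 11.. 19] 010010101
  [ 12.. 20] 100101010
  (the other 27 windows repeat one of these)
distinct factors: {001010101, 010010101, 010100101, 010101001, 010101010, 100101010, 101001010, 101010010, 101010100, 101010101}
count = 10  (Sturmian bound for length 9 is 10)


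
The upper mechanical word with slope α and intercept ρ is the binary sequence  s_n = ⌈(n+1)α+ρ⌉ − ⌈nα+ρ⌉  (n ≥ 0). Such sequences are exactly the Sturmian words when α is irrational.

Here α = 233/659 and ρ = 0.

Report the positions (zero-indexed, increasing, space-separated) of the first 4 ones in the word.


0 2 5 8

n=0: ⌈233/659⌉−⌈0/659⌉ = 1−0 = 1  ← one
n=1: ⌈466/659⌉−⌈233/659⌉ = 1−1 = 0
n=2: ⌈699/659⌉−⌈466/659⌉ = 2−1 = 1  ← one
n=3: ⌈932/659⌉−⌈699/659⌉ = 2−2 = 0
n=4: ⌈1165/659⌉−⌈932/659⌉ = 2−2 = 0
n=5: ⌈1398/659⌉−⌈1165/659⌉ = 3−2 = 1  ← one
n=6: ⌈1631/659⌉−⌈1398/659⌉ = 3−3 = 0
n=7: ⌈1864/659⌉−⌈1631/659⌉ = 3−3 = 0
n=8: ⌈2097/659⌉−⌈1864/659⌉ = 4−3 = 1  ← one
positions of the first 4 ones: 0 2 5 8


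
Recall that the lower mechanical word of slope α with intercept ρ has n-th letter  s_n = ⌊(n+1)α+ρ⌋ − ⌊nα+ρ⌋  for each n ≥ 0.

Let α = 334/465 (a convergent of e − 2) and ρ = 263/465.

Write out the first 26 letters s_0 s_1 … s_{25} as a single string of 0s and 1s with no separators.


11011011101101110110111011

n=0: ⌊(1·334+263)/465⌋ − ⌊(0·334+263)/465⌋ = ⌊597/465⌋ − ⌊263/465⌋ = 1 − 0 = 1
n=1: ⌊(2·334+263)/465⌋ − ⌊(1·334+263)/465⌋ = ⌊931/465⌋ − ⌊597/465⌋ = 2 − 1 = 1
n=2: ⌊(3·334+263)/465⌋ − ⌊(2·334+263)/465⌋ = ⌊1265/465⌋ − ⌊931/465⌋ = 2 − 2 = 0
n=3: ⌊(4·334+263)/465⌋ − ⌊(3·334+263)/465⌋ = ⌊1599/465⌋ − ⌊1265/465⌋ = 3 − 2 = 1
n=4: ⌊(5·334+263)/465⌋ − ⌊(4·334+263)/465⌋ = ⌊1933/465⌋ − ⌊1599/465⌋ = 4 − 3 = 1
n=5: ⌊(6·334+263)/465⌋ − ⌊(5·334+263)/465⌋ = ⌊2267/465⌋ − ⌊1933/465⌋ = 4 − 4 = 0
n=6: ⌊(7·334+263)/465⌋ − ⌊(6·334+263)/465⌋ = ⌊2601/465⌋ − ⌊2267/465⌋ = 5 − 4 = 1
n=7: ⌊(8·334+263)/465⌋ − ⌊(7·334+263)/465⌋ = ⌊2935/465⌋ − ⌊2601/465⌋ = 6 − 5 = 1
n=8: ⌊(9·334+263)/465⌋ − ⌊(8·334+263)/465⌋ = ⌊3269/465⌋ − ⌊2935/465⌋ = 7 − 6 = 1
n=9: ⌊(10·334+263)/465⌋ − ⌊(9·334+263)/465⌋ = ⌊3603/465⌋ − ⌊3269/465⌋ = 7 − 7 = 0
n=10: ⌊(11·334+263)/465⌋ − ⌊(10·334+263)/465⌋ = ⌊3937/465⌋ − ⌊3603/465⌋ = 8 − 7 = 1
n=11: ⌊(12·334+263)/465⌋ − ⌊(11·334+263)/465⌋ = ⌊4271/465⌋ − ⌊3937/465⌋ = 9 − 8 = 1
n=12: ⌊(13·334+263)/465⌋ − ⌊(12·334+263)/465⌋ = ⌊4605/465⌋ − ⌊4271/465⌋ = 9 − 9 = 0
n=13: ⌊(14·334+263)/465⌋ − ⌊(13·334+263)/465⌋ = ⌊4939/465⌋ − ⌊4605/465⌋ = 10 − 9 = 1
n=14: ⌊(15·334+263)/465⌋ − ⌊(14·334+263)/465⌋ = ⌊5273/465⌋ − ⌊4939/465⌋ = 11 − 10 = 1
n=15: ⌊(16·334+263)/465⌋ − ⌊(15·334+263)/465⌋ = ⌊5607/465⌋ − ⌊5273/465⌋ = 12 − 11 = 1
n=16: ⌊(17·334+263)/465⌋ − ⌊(16·334+263)/465⌋ = ⌊5941/465⌋ − ⌊5607/465⌋ = 12 − 12 = 0
n=17: ⌊(18·334+263)/465⌋ − ⌊(17·334+263)/465⌋ = ⌊6275/465⌋ − ⌊5941/465⌋ = 13 − 12 = 1
n=18: ⌊(19·334+263)/465⌋ − ⌊(18·334+263)/465⌋ = ⌊6609/465⌋ − ⌊6275/465⌋ = 14 − 13 = 1
n=19: ⌊(20·334+263)/465⌋ − ⌊(19·334+263)/465⌋ = ⌊6943/465⌋ − ⌊6609/465⌋ = 14 − 14 = 0
n=20: ⌊(21·334+263)/465⌋ − ⌊(20·334+263)/465⌋ = ⌊7277/465⌋ − ⌊6943/465⌋ = 15 − 14 = 1
n=21: ⌊(22·334+263)/465⌋ − ⌊(21·334+263)/465⌋ = ⌊7611/465⌋ − ⌊7277/465⌋ = 16 − 15 = 1
n=22: ⌊(23·334+263)/465⌋ − ⌊(22·334+263)/465⌋ = ⌊7945/465⌋ − ⌊7611/465⌋ = 17 − 16 = 1
n=23: ⌊(24·334+263)/465⌋ − ⌊(23·334+263)/465⌋ = ⌊8279/465⌋ − ⌊7945/465⌋ = 17 − 17 = 0
n=24: ⌊(25·334+263)/465⌋ − ⌊(24·334+263)/465⌋ = ⌊8613/465⌋ − ⌊8279/465⌋ = 18 − 17 = 1
n=25: ⌊(26·334+263)/465⌋ − ⌊(25·334+263)/465⌋ = ⌊8947/465⌋ − ⌊8613/465⌋ = 19 − 18 = 1


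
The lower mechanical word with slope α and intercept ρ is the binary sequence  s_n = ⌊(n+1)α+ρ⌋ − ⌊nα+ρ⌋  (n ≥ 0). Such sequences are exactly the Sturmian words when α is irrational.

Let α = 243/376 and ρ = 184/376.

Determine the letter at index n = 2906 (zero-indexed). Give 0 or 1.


1

(n+1)α + ρ = (2907·243 + 184) / 376 = 706585/376
nα + ρ     = (2906·243 + 184) / 376 = 706342/376
⌊706585/376⌋ = 1879,  ⌊706342/376⌋ = 1878
s_{2906} = 1879 − 1878 = 1


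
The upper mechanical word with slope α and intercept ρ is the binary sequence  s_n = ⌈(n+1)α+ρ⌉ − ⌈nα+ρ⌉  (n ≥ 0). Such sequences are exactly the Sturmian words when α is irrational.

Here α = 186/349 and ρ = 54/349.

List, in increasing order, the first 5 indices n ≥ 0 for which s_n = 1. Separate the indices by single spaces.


1 3 5 7 9

n=0: ⌈240/349⌉−⌈54/349⌉ = 1−1 = 0
n=1: ⌈426/349⌉−⌈240/349⌉ = 2−1 = 1  ← one
n=2: ⌈612/349⌉−⌈426/349⌉ = 2−2 = 0
n=3: ⌈798/349⌉−⌈612/349⌉ = 3−2 = 1  ← one
n=4: ⌈984/349⌉−⌈798/349⌉ = 3−3 = 0
n=5: ⌈1170/349⌉−⌈984/349⌉ = 4−3 = 1  ← one
n=6: ⌈1356/349⌉−⌈1170/349⌉ = 4−4 = 0
n=7: ⌈1542/349⌉−⌈1356/349⌉ = 5−4 = 1  ← one
n=8: ⌈1728/349⌉−⌈1542/349⌉ = 5−5 = 0
n=9: ⌈1914/349⌉−⌈1728/349⌉ = 6−5 = 1  ← one
positions of the first 5 ones: 1 3 5 7 9


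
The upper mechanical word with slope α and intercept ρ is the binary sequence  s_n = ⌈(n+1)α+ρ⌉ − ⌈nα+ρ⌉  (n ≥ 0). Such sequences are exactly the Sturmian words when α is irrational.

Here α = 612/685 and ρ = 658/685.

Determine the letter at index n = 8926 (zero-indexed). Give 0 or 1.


1

(n+1)α + ρ = (8927·612 + 658) / 685 = 5463982/685
nα + ρ     = (8926·612 + 658) / 685 = 5463370/685
⌈5463982/685⌉ = 7977,  ⌈5463370/685⌉ = 7976
s_{8926} = 7977 − 7976 = 1


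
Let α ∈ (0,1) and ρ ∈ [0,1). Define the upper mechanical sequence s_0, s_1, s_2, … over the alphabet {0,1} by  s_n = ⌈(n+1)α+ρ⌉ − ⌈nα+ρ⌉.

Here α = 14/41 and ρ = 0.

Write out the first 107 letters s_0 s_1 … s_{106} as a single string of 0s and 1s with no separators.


10100100100100100100100100100100100100100101001001001001001001001001001001001001001010010010010010010010010

n=0: ⌈(1·14)/41⌉ − ⌈(0·14)/41⌉ = ⌈14/41⌉ − ⌈0/41⌉ = 1 − 0 = 1
n=1: ⌈(2·14)/41⌉ − ⌈(1·14)/41⌉ = ⌈28/41⌉ − ⌈14/41⌉ = 1 − 1 = 0
n=2: ⌈(3·14)/41⌉ − ⌈(2·14)/41⌉ = ⌈42/41⌉ − ⌈28/41⌉ = 2 − 1 = 1
n=3: ⌈(4·14)/41⌉ − ⌈(3·14)/41⌉ = ⌈56/41⌉ − ⌈42/41⌉ = 2 − 2 = 0
n=4: ⌈(5·14)/41⌉ − ⌈(4·14)/41⌉ = ⌈70/41⌉ − ⌈56/41⌉ = 2 − 2 = 0
n=5: ⌈(6·14)/41⌉ − ⌈(5·14)/41⌉ = ⌈84/41⌉ − ⌈70/41⌉ = 3 − 2 = 1
n=6: ⌈(7·14)/41⌉ − ⌈(6·14)/41⌉ = ⌈98/41⌉ − ⌈84/41⌉ = 3 − 3 = 0
n=7: ⌈(8·14)/41⌉ − ⌈(7·14)/41⌉ = ⌈112/41⌉ − ⌈98/41⌉ = 3 − 3 = 0
n=8: ⌈(9·14)/41⌉ − ⌈(8·14)/41⌉ = ⌈126/41⌉ − ⌈112/41⌉ = 4 − 3 = 1
n=9: ⌈(10·14)/41⌉ − ⌈(9·14)/41⌉ = ⌈140/41⌉ − ⌈126/41⌉ = 4 − 4 = 0
n=10: ⌈(11·14)/41⌉ − ⌈(10·14)/41⌉ = ⌈154/41⌉ − ⌈140/41⌉ = 4 − 4 = 0
n=11: ⌈(12·14)/41⌉ − ⌈(11·14)/41⌉ = ⌈168/41⌉ − ⌈154/41⌉ = 5 − 4 = 1
n=12: ⌈(13·14)/41⌉ − ⌈(12·14)/41⌉ = ⌈182/41⌉ − ⌈168/41⌉ = 5 − 5 = 0
n=13: ⌈(14·14)/41⌉ − ⌈(13·14)/41⌉ = ⌈196/41⌉ − ⌈182/41⌉ = 5 − 5 = 0
n=14: ⌈(15·14)/41⌉ − ⌈(14·14)/41⌉ = ⌈210/41⌉ − ⌈196/41⌉ = 6 − 5 = 1
n=15: ⌈(16·14)/41⌉ − ⌈(15·14)/41⌉ = ⌈224/41⌉ − ⌈210/41⌉ = 6 − 6 = 0
n=16: ⌈(17·14)/41⌉ − ⌈(16·14)/41⌉ = ⌈238/41⌉ − ⌈224/41⌉ = 6 − 6 = 0
n=17: ⌈(18·14)/41⌉ − ⌈(17·14)/41⌉ = ⌈252/41⌉ − ⌈238/41⌉ = 7 − 6 = 1
n=18: ⌈(19·14)/41⌉ − ⌈(18·14)/41⌉ = ⌈266/41⌉ − ⌈252/41⌉ = 7 − 7 = 0
n=19: ⌈(20·14)/41⌉ − ⌈(19·14)/41⌉ = ⌈280/41⌉ − ⌈266/41⌉ = 7 − 7 = 0
n=20: ⌈(21·14)/41⌉ − ⌈(20·14)/41⌉ = ⌈294/41⌉ − ⌈280/41⌉ = 8 − 7 = 1
n=21: ⌈(22·14)/41⌉ − ⌈(21·14)/41⌉ = ⌈308/41⌉ − ⌈294/41⌉ = 8 − 8 = 0
n=22: ⌈(23·14)/41⌉ − ⌈(22·14)/41⌉ = ⌈322/41⌉ − ⌈308/41⌉ = 8 − 8 = 0
n=23: ⌈(24·14)/41⌉ − ⌈(23·14)/41⌉ = ⌈336/41⌉ − ⌈322/41⌉ = 9 − 8 = 1
n=24: ⌈(25·14)/41⌉ − ⌈(24·14)/41⌉ = ⌈350/41⌉ − ⌈336/41⌉ = 9 − 9 = 0
n=25: ⌈(26·14)/41⌉ − ⌈(25·14)/41⌉ = ⌈364/41⌉ − ⌈350/41⌉ = 9 − 9 = 0
n=26: ⌈(27·14)/41⌉ − ⌈(26·14)/41⌉ = ⌈378/41⌉ − ⌈364/41⌉ = 10 − 9 = 1
n=27: ⌈(28·14)/41⌉ − ⌈(27·14)/41⌉ = ⌈392/41⌉ − ⌈378/41⌉ = 10 − 10 = 0
n=28: ⌈(29·14)/41⌉ − ⌈(28·14)/41⌉ = ⌈406/41⌉ − ⌈392/41⌉ = 10 − 10 = 0
n=29: ⌈(30·14)/41⌉ − ⌈(29·14)/41⌉ = ⌈420/41⌉ − ⌈406/41⌉ = 11 − 10 = 1
n=30: ⌈(31·14)/41⌉ − ⌈(30·14)/41⌉ = ⌈434/41⌉ − ⌈420/41⌉ = 11 − 11 = 0
n=31: ⌈(32·14)/41⌉ − ⌈(31·14)/41⌉ = ⌈448/41⌉ − ⌈434/41⌉ = 11 − 11 = 0
n=32: ⌈(33·14)/41⌉ − ⌈(32·14)/41⌉ = ⌈462/41⌉ − ⌈448/41⌉ = 12 − 11 = 1
n=33: ⌈(34·14)/41⌉ − ⌈(33·14)/41⌉ = ⌈476/41⌉ − ⌈462/41⌉ = 12 − 12 = 0
n=34: ⌈(35·14)/41⌉ − ⌈(34·14)/41⌉ = ⌈490/41⌉ − ⌈476/41⌉ = 12 − 12 = 0
n=35: ⌈(36·14)/41⌉ − ⌈(35·14)/41⌉ = ⌈504/41⌉ − ⌈490/41⌉ = 13 − 12 = 1
n=36: ⌈(37·14)/41⌉ − ⌈(36·14)/41⌉ = ⌈518/41⌉ − ⌈504/41⌉ = 13 − 13 = 0
n=37: ⌈(38·14)/41⌉ − ⌈(37·14)/41⌉ = ⌈532/41⌉ − ⌈518/41⌉ = 13 − 13 = 0
n=38: ⌈(39·14)/41⌉ − ⌈(38·14)/41⌉ = ⌈546/41⌉ − ⌈532/41⌉ = 14 − 13 = 1
n=39: ⌈(40·14)/41⌉ − ⌈(39·14)/41⌉ = ⌈560/41⌉ − ⌈546/41⌉ = 14 − 14 = 0
n=40: ⌈(41·14)/41⌉ − ⌈(40·14)/41⌉ = ⌈574/41⌉ − ⌈560/41⌉ = 14 − 14 = 0
n=41: ⌈(42·14)/41⌉ − ⌈(41·14)/41⌉ = ⌈588/41⌉ − ⌈574/41⌉ = 15 − 14 = 1
n=42: ⌈(43·14)/41⌉ − ⌈(42·14)/41⌉ = ⌈602/41⌉ − ⌈588/41⌉ = 15 − 15 = 0
n=43: ⌈(44·14)/41⌉ − ⌈(43·14)/41⌉ = ⌈616/41⌉ − ⌈602/41⌉ = 16 − 15 = 1
n=44: ⌈(45·14)/41⌉ − ⌈(44·14)/41⌉ = ⌈630/41⌉ − ⌈616/41⌉ = 16 − 16 = 0
n=45: ⌈(46·14)/41⌉ − ⌈(45·14)/41⌉ = ⌈644/41⌉ − ⌈630/41⌉ = 16 − 16 = 0
n=46: ⌈(47·14)/41⌉ − ⌈(46·14)/41⌉ = ⌈658/41⌉ − ⌈644/41⌉ = 17 − 16 = 1
n=47: ⌈(48·14)/41⌉ − ⌈(47·14)/41⌉ = ⌈672/41⌉ − ⌈658/41⌉ = 17 − 17 = 0
n=48: ⌈(49·14)/41⌉ − ⌈(48·14)/41⌉ = ⌈686/41⌉ − ⌈672/41⌉ = 17 − 17 = 0
n=49: ⌈(50·14)/41⌉ − ⌈(49·14)/41⌉ = ⌈700/41⌉ − ⌈686/41⌉ = 18 − 17 = 1
n=50: ⌈(51·14)/41⌉ − ⌈(50·14)/41⌉ = ⌈714/41⌉ − ⌈700/41⌉ = 18 − 18 = 0
n=51: ⌈(52·14)/41⌉ − ⌈(51·14)/41⌉ = ⌈728/41⌉ − ⌈714/41⌉ = 18 − 18 = 0
n=52: ⌈(53·14)/41⌉ − ⌈(52·14)/41⌉ = ⌈742/41⌉ − ⌈728/41⌉ = 19 − 18 = 1
n=53: ⌈(54·14)/41⌉ − ⌈(53·14)/41⌉ = ⌈756/41⌉ − ⌈742/41⌉ = 19 − 19 = 0
n=54: ⌈(55·14)/41⌉ − ⌈(54·14)/41⌉ = ⌈770/41⌉ − ⌈756/41⌉ = 19 − 19 = 0
n=55: ⌈(56·14)/41⌉ − ⌈(55·14)/41⌉ = ⌈784/41⌉ − ⌈770/41⌉ = 20 − 19 = 1
n=56: ⌈(57·14)/41⌉ − ⌈(56·14)/41⌉ = ⌈798/41⌉ − ⌈784/41⌉ = 20 − 20 = 0
n=57: ⌈(58·14)/41⌉ − ⌈(57·14)/41⌉ = ⌈812/41⌉ − ⌈798/41⌉ = 20 − 20 = 0
n=58: ⌈(59·14)/41⌉ − ⌈(58·14)/41⌉ = ⌈826/41⌉ − ⌈812/41⌉ = 21 − 20 = 1
n=59: ⌈(60·14)/41⌉ − ⌈(59·14)/41⌉ = ⌈840/41⌉ − ⌈826/41⌉ = 21 − 21 = 0
n=60: ⌈(61·14)/41⌉ − ⌈(60·14)/41⌉ = ⌈854/41⌉ − ⌈840/41⌉ = 21 − 21 = 0
n=61: ⌈(62·14)/41⌉ − ⌈(61·14)/41⌉ = ⌈868/41⌉ − ⌈854/41⌉ = 22 − 21 = 1
n=62: ⌈(63·14)/41⌉ − ⌈(62·14)/41⌉ = ⌈882/41⌉ − ⌈868/41⌉ = 22 − 22 = 0
n=63: ⌈(64·14)/41⌉ − ⌈(63·14)/41⌉ = ⌈896/41⌉ − ⌈882/41⌉ = 22 − 22 = 0
n=64: ⌈(65·14)/41⌉ − ⌈(64·14)/41⌉ = ⌈910/41⌉ − ⌈896/41⌉ = 23 − 22 = 1
n=65: ⌈(66·14)/41⌉ − ⌈(65·14)/41⌉ = ⌈924/41⌉ − ⌈910/41⌉ = 23 − 23 = 0
n=66: ⌈(67·14)/41⌉ − ⌈(66·14)/41⌉ = ⌈938/41⌉ − ⌈924/41⌉ = 23 − 23 = 0
n=67: ⌈(68·14)/41⌉ − ⌈(67·14)/41⌉ = ⌈952/41⌉ − ⌈938/41⌉ = 24 − 23 = 1
n=68: ⌈(69·14)/41⌉ − ⌈(68·14)/41⌉ = ⌈966/41⌉ − ⌈952/41⌉ = 24 − 24 = 0
n=69: ⌈(70·14)/41⌉ − ⌈(69·14)/41⌉ = ⌈980/41⌉ − ⌈966/41⌉ = 24 − 24 = 0
n=70: ⌈(71·14)/41⌉ − ⌈(70·14)/41⌉ = ⌈994/41⌉ − ⌈980/41⌉ = 25 − 24 = 1
n=71: ⌈(72·14)/41⌉ − ⌈(71·14)/41⌉ = ⌈1008/41⌉ − ⌈994/41⌉ = 25 − 25 = 0
n=72: ⌈(73·14)/41⌉ − ⌈(72·14)/41⌉ = ⌈1022/41⌉ − ⌈1008/41⌉ = 25 − 25 = 0
n=73: ⌈(74·14)/41⌉ − ⌈(73·14)/41⌉ = ⌈1036/41⌉ − ⌈1022/41⌉ = 26 − 25 = 1
n=74: ⌈(75·14)/41⌉ − ⌈(74·14)/41⌉ = ⌈1050/41⌉ − ⌈1036/41⌉ = 26 − 26 = 0
n=75: ⌈(76·14)/41⌉ − ⌈(75·14)/41⌉ = ⌈1064/41⌉ − ⌈1050/41⌉ = 26 − 26 = 0
n=76: ⌈(77·14)/41⌉ − ⌈(76·14)/41⌉ = ⌈1078/41⌉ − ⌈1064/41⌉ = 27 − 26 = 1
n=77: ⌈(78·14)/41⌉ − ⌈(77·14)/41⌉ = ⌈1092/41⌉ − ⌈1078/41⌉ = 27 − 27 = 0
n=78: ⌈(79·14)/41⌉ − ⌈(78·14)/41⌉ = ⌈1106/41⌉ − ⌈1092/41⌉ = 27 − 27 = 0
n=79: ⌈(80·14)/41⌉ − ⌈(79·14)/41⌉ = ⌈1120/41⌉ − ⌈1106/41⌉ = 28 − 27 = 1
n=80: ⌈(81·14)/41⌉ − ⌈(80·14)/41⌉ = ⌈1134/41⌉ − ⌈1120/41⌉ = 28 − 28 = 0
n=81: ⌈(82·14)/41⌉ − ⌈(81·14)/41⌉ = ⌈1148/41⌉ − ⌈1134/41⌉ = 28 − 28 = 0
n=82: ⌈(83·14)/41⌉ − ⌈(82·14)/41⌉ = ⌈1162/41⌉ − ⌈1148/41⌉ = 29 − 28 = 1
n=83: ⌈(84·14)/41⌉ − ⌈(83·14)/41⌉ = ⌈1176/41⌉ − ⌈1162/41⌉ = 29 − 29 = 0
n=84: ⌈(85·14)/41⌉ − ⌈(84·14)/41⌉ = ⌈1190/41⌉ − ⌈1176/41⌉ = 30 − 29 = 1
n=85: ⌈(86·14)/41⌉ − ⌈(85·14)/41⌉ = ⌈1204/41⌉ − ⌈1190/41⌉ = 30 − 30 = 0
n=86: ⌈(87·14)/41⌉ − ⌈(86·14)/41⌉ = ⌈1218/41⌉ − ⌈1204/41⌉ = 30 − 30 = 0
n=87: ⌈(88·14)/41⌉ − ⌈(87·14)/41⌉ = ⌈1232/41⌉ − ⌈1218/41⌉ = 31 − 30 = 1
n=88: ⌈(89·14)/41⌉ − ⌈(88·14)/41⌉ = ⌈1246/41⌉ − ⌈1232/41⌉ = 31 − 31 = 0
n=89: ⌈(90·14)/41⌉ − ⌈(89·14)/41⌉ = ⌈1260/41⌉ − ⌈1246/41⌉ = 31 − 31 = 0
n=90: ⌈(91·14)/41⌉ − ⌈(90·14)/41⌉ = ⌈1274/41⌉ − ⌈1260/41⌉ = 32 − 31 = 1
n=91: ⌈(92·14)/41⌉ − ⌈(91·14)/41⌉ = ⌈1288/41⌉ − ⌈1274/41⌉ = 32 − 32 = 0
n=92: ⌈(93·14)/41⌉ − ⌈(92·14)/41⌉ = ⌈1302/41⌉ − ⌈1288/41⌉ = 32 − 32 = 0
n=93: ⌈(94·14)/41⌉ − ⌈(93·14)/41⌉ = ⌈1316/41⌉ − ⌈1302/41⌉ = 33 − 32 = 1
n=94: ⌈(95·14)/41⌉ − ⌈(94·14)/41⌉ = ⌈1330/41⌉ − ⌈1316/41⌉ = 33 − 33 = 0
n=95: ⌈(96·14)/41⌉ − ⌈(95·14)/41⌉ = ⌈1344/41⌉ − ⌈1330/41⌉ = 33 − 33 = 0
n=96: ⌈(97·14)/41⌉ − ⌈(96·14)/41⌉ = ⌈1358/41⌉ − ⌈1344/41⌉ = 34 − 33 = 1
n=97: ⌈(98·14)/41⌉ − ⌈(97·14)/41⌉ = ⌈1372/41⌉ − ⌈1358/41⌉ = 34 − 34 = 0
n=98: ⌈(99·14)/41⌉ − ⌈(98·14)/41⌉ = ⌈1386/41⌉ − ⌈1372/41⌉ = 34 − 34 = 0
n=99: ⌈(100·14)/41⌉ − ⌈(99·14)/41⌉ = ⌈1400/41⌉ − ⌈1386/41⌉ = 35 − 34 = 1
n=100: ⌈(101·14)/41⌉ − ⌈(100·14)/41⌉ = ⌈1414/41⌉ − ⌈1400/41⌉ = 35 − 35 = 0
n=101: ⌈(102·14)/41⌉ − ⌈(101·14)/41⌉ = ⌈1428/41⌉ − ⌈1414/41⌉ = 35 − 35 = 0
n=102: ⌈(103·14)/41⌉ − ⌈(102·14)/41⌉ = ⌈1442/41⌉ − ⌈1428/41⌉ = 36 − 35 = 1
n=103: ⌈(104·14)/41⌉ − ⌈(103·14)/41⌉ = ⌈1456/41⌉ − ⌈1442/41⌉ = 36 − 36 = 0
n=104: ⌈(105·14)/41⌉ − ⌈(104·14)/41⌉ = ⌈1470/41⌉ − ⌈1456/41⌉ = 36 − 36 = 0
n=105: ⌈(106·14)/41⌉ − ⌈(105·14)/41⌉ = ⌈1484/41⌉ − ⌈1470/41⌉ = 37 − 36 = 1
n=106: ⌈(107·14)/41⌉ − ⌈(106·14)/41⌉ = ⌈1498/41⌉ − ⌈1484/41⌉ = 37 − 37 = 0
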